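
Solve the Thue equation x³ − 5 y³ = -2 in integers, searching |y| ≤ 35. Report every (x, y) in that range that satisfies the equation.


The equation is x³ - 5y³ = -2. For fixed y, x³ = 5·y³ − 2, so a solution requires the RHS to be a perfect cube.
Strategy: iterate y from -35 to 35, compute RHS = 5·y³ − 2, and check whether it is a (positive or negative) perfect cube.
Check small values of y:
  y = 0: RHS = -2 is not a perfect cube.
  y = 1: RHS = 3 is not a perfect cube.
  y = -1: RHS = -7 is not a perfect cube.
  y = 2: RHS = 38 is not a perfect cube.
  y = -2: RHS = -42 is not a perfect cube.
  y = 3: RHS = 133 is not a perfect cube.
  y = -3: RHS = -137 is not a perfect cube.
Continuing the search up to |y| = 35 finds no solutions either.
No (x, y) in the scanned range satisfies the equation.

No integer solutions with |y| ≤ 35.


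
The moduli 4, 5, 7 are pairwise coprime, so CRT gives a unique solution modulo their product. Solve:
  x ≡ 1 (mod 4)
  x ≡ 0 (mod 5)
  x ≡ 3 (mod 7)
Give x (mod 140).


Moduli 4, 5, 7 are pairwise coprime; by CRT there is a unique solution modulo M = 4 · 5 · 7 = 140.
Solve pairwise, accumulating the modulus:
  Start with x ≡ 1 (mod 4).
  Combine with x ≡ 0 (mod 5): since gcd(4, 5) = 1, we get a unique residue mod 20.
    Write x = 1 + 4·t and substitute into x ≡ 0 (mod 5): 4·t ≡ 0 − 1 = -1 (mod 5).
    Reduce coefficients mod 5: 4·t ≡ 4 (mod 5).
    The inverse of 4 mod 5 is 4 (since 4·4 = 16 = 3·5 + 1), so t ≡ 4·4 = 16 ≡ 1 (mod 5).
    Then x = 1 + 4·1 = 5, valid modulo lcm(4, 5) = 20: x ≡ 5 (mod 20).
  Combine with x ≡ 3 (mod 7): since gcd(20, 7) = 1, we get a unique residue mod 140.
    Write x = 5 + 20·t and substitute into x ≡ 3 (mod 7): 20·t ≡ 3 − 5 = -2 (mod 7).
    Reduce coefficients mod 7: 6·t ≡ 5 (mod 7).
    The inverse of 6 mod 7 is 6 (since 6·6 = 36 = 5·7 + 1), so t ≡ 6·5 = 30 ≡ 2 (mod 7).
    Then x = 5 + 20·2 = 45, valid modulo lcm(20, 7) = 140: x ≡ 45 (mod 140).
Verify: 45 mod 4 = 1 ✓, 45 mod 5 = 0 ✓, 45 mod 7 = 3 ✓.

x ≡ 45 (mod 140).


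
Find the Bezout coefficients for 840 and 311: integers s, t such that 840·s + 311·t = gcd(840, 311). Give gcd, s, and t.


Euclidean algorithm on (840, 311) — divide until remainder is 0:
  840 = 2 · 311 + 218
  311 = 1 · 218 + 93
  218 = 2 · 93 + 32
  93 = 2 · 32 + 29
  32 = 1 · 29 + 3
  29 = 9 · 3 + 2
  3 = 1 · 2 + 1
  2 = 2 · 1 + 0
gcd(840, 311) = 1.
Track Bezout coefficients alongside the remainders: start with r₀ = 840 = a·1 + b·0 (s = 1, t = 0) and r₁ = 311 = a·0 + b·1 (s = 0, t = 1); each new remainder r_{k+1} = r_{k-1} − q_k·r_k inherits s_{k+1} = s_{k-1} − q_k·s_k, t_{k+1} = t_{k-1} − q_k·t_k, so r_k = a·s_k + b·t_k at every step:
  q = 2: r = 218, s = 1 − 2·0 = 1, t = 0 − 2·1 = -2  (check: 840·1 + 311·(-2) = 218)
  q = 1: r = 93, s = 0 − 1·1 = -1, t = 1 − 1·(-2) = 3  (check: 840·(-1) + 311·3 = 93)
  q = 2: r = 32, s = 1 − 2·(-1) = 3, t = -2 − 2·3 = -8  (check: 840·3 + 311·(-8) = 32)
  q = 2: r = 29, s = -1 − 2·3 = -7, t = 3 − 2·(-8) = 19  (check: 840·(-7) + 311·19 = 29)
  q = 1: r = 3, s = 3 − 1·(-7) = 10, t = -8 − 1·19 = -27  (check: 840·10 + 311·(-27) = 3)
  q = 9: r = 2, s = -7 − 9·10 = -97, t = 19 − 9·(-27) = 262  (check: 840·(-97) + 311·262 = 2)
  q = 1: r = 1, s = 10 − 1·(-97) = 107, t = -27 − 1·262 = -289  (check: 840·107 + 311·(-289) = 1)
The row with r = 1 (the gcd) gives the Bezout coefficients s = 107, t = -289.
Result: 840 · (107) + 311 · (-289) = 1.

gcd(840, 311) = 1; s = 107, t = -289 (check: 840·107 + 311·(-289) = 1).


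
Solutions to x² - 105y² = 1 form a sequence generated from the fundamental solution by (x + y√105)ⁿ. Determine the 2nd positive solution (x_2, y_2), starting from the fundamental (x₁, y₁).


Step 1: Find the fundamental solution (x₁, y₁) of x² - 105y² = 1.
  Expand √105 as a continued fraction. a₀ = ⌊√105⌋ = 10; iterate m_{k+1} = d_k·a_k − m_k, d_{k+1} = (105 − m_{k+1}²)/d_k, a_{k+1} = ⌊(a₀ + m_{k+1})/d_{k+1}⌋ (starting m₀ = 0, d₀ = 1), with convergents p_k = a_k·p_{k-1} + p_{k-2}, q_k = a_k·q_{k-1} + q_{k-2} (p₋₁ = 1, q₋₁ = 0):
  k = 0: a₀ = 10; p₀/q₀ = 10/1; p₀² − 105·q₀² = 100 − 105 = -5.
  k = 1: m = 10, d = 5, a = ⌊(10 + 10)/5⌋ = 4; p/q = (4·10 + 1)/(4·1 + 0) = 41/4; p² − 105·q² = 1681 − 1680 = 1.
  The first convergent with p² − 105·q² = 1 gives the fundamental solution (x₁, y₁) = (41, 4).
Step 2: Apply the recurrence (x_{n+1}, y_{n+1}) = (x₁x_n + 105y₁y_n, x₁y_n + y₁x_n) repeatedly.
  From (x_1, y_1) = (41, 4): x_2 = 41·41 + 105·4·4 = 3361; y_2 = 41·4 + 4·41 = 328.
Step 3: Verify x_2² - 105·y_2² = 11296321 - 11296320 = 1 (should be 1). ✓

(x_1, y_1) = (41, 4); (x_2, y_2) = (3361, 328).


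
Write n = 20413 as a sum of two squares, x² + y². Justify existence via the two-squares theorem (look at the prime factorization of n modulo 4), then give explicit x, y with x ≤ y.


Step 1: Factor n = 20413 = 137 · 149.
Step 2: Check the mod-4 condition on each prime factor: 137 ≡ 1 (mod 4), exponent 1; 149 ≡ 1 (mod 4), exponent 1.
All primes ≡ 3 (mod 4) appear to even exponent (or don't appear), so by the two-squares theorem n IS expressible as a sum of two squares.
Step 3: Build a representation. Here n = 137 · 149 is a product of primes ≡ 1 (mod 4). Each prime p ≡ 1 (mod 4) is itself a sum of two squares; find a² by testing p − a² for a perfect square:
  137: 137 − 1² = 136, 137 − 2² = 133, 137 − 3² = 128, 137 − 4² = 121 = 11² ⇒ 137 = 4² + 11².
  149: 149 − 1² = 148, 149 − 2² = 145, 149 − 3² = 140, 149 − 4² = 133, 149 − 5² = 124, 149 − 6² = 113, 149 − 7² = 100 = 10² ⇒ 149 = 7² + 10².
  Combine using the Brahmagupta–Fibonacci identity (a² + b²)(c² + d²) = (ac − bd)² + (ad + bc)² = (ac + bd)² + (ad − bc)²:
  137 · 149 = 20413: from (4² + 11²)(7² + 10²), take (4·7 − 11·10, 4·10 + 11·7) = (28 − 110, 40 + 77) = (-82, 117); dropping signs (only squares matter) gives (82, 117); check 82² + 117² = 6724 + 13689 = 20413 ✓.
Step 4: Order so x ≤ y and verify: 82² + 117² = 6724 + 13689 = 20413 = n. ✓

n = 20413 = 82² + 117² (one valid representation with x ≤ y).


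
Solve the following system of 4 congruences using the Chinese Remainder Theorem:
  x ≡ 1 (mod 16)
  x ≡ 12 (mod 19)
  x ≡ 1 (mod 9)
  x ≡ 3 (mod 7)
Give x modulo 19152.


Product of moduli M = 16 · 19 · 9 · 7 = 19152.
Merge one congruence at a time:
  Start: x ≡ 1 (mod 16).
  Combine with x ≡ 12 (mod 19); new modulus lcm = 304.
    Write x = 1 + 16·t and substitute into x ≡ 12 (mod 19): 16·t ≡ 12 − 1 = 11 (mod 19).
    The inverse of 16 mod 19 is 6 (since 16·6 = 96 = 5·19 + 1), so t ≡ 6·11 = 66 ≡ 9 (mod 19).
    Then x = 1 + 16·9 = 145, valid modulo lcm(16, 19) = 304: x ≡ 145 (mod 304).
  Combine with x ≡ 1 (mod 9); new modulus lcm = 2736.
    Write x = 145 + 304·t and substitute into x ≡ 1 (mod 9): 304·t ≡ 1 − 145 = -144 (mod 9).
    Reduce coefficients mod 9: 7·t ≡ 0 (mod 9).
    The inverse of 7 mod 9 is 4 (since 7·4 = 28 = 3·9 + 1), so t ≡ 4·0 = 0 ≡ 0 (mod 9).
    Then x = 145 + 304·0 = 145, valid modulo lcm(304, 9) = 2736: x ≡ 145 (mod 2736).
  Combine with x ≡ 3 (mod 7); new modulus lcm = 19152.
    Write x = 145 + 2736·t and substitute into x ≡ 3 (mod 7): 2736·t ≡ 3 − 145 = -142 (mod 7).
    Reduce coefficients mod 7: 6·t ≡ 5 (mod 7).
    The inverse of 6 mod 7 is 6 (since 6·6 = 36 = 5·7 + 1), so t ≡ 6·5 = 30 ≡ 2 (mod 7).
    Then x = 145 + 2736·2 = 5617, valid modulo lcm(2736, 7) = 19152: x ≡ 5617 (mod 19152).
Verify against each original: 5617 mod 16 = 1, 5617 mod 19 = 12, 5617 mod 9 = 1, 5617 mod 7 = 3.

x ≡ 5617 (mod 19152).


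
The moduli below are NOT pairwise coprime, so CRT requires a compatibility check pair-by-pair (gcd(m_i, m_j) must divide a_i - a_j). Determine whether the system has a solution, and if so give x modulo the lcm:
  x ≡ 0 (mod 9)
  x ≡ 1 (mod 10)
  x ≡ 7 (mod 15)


Moduli 9, 10, 15 are not pairwise coprime, so CRT works modulo lcm(m_i) when all pairwise compatibility conditions hold.
Pairwise compatibility: gcd(m_i, m_j) must divide a_i - a_j for every pair.
Merge one congruence at a time:
  Start: x ≡ 0 (mod 9).
  Combine with x ≡ 1 (mod 10): gcd(9, 10) = 1; 1 - 0 = 1, which IS divisible by 1, so compatible.
    Write x = 0 + 9·t and substitute into x ≡ 1 (mod 10): 9·t ≡ 1 − 0 = 1 (mod 10).
    The inverse of 9 mod 10 is 9 (since 9·9 = 81 = 8·10 + 1), so t ≡ 9·1 = 9 ≡ 9 (mod 10).
    Then x = 0 + 9·9 = 81, valid modulo lcm(9, 10) = 90: x ≡ 81 (mod 90).
  Combine with x ≡ 7 (mod 15): gcd(90, 15) = 15, and 7 - 81 = -74 is NOT divisible by 15.
    ⇒ system is inconsistent (no integer solution).

No solution (the system is inconsistent).


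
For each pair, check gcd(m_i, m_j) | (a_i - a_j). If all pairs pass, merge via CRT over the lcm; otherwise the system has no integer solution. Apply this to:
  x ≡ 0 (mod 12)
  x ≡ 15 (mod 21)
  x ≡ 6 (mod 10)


Moduli 12, 21, 10 are not pairwise coprime, so CRT works modulo lcm(m_i) when all pairwise compatibility conditions hold.
Pairwise compatibility: gcd(m_i, m_j) must divide a_i - a_j for every pair.
Merge one congruence at a time:
  Start: x ≡ 0 (mod 12).
  Combine with x ≡ 15 (mod 21): gcd(12, 21) = 3; 15 - 0 = 15, which IS divisible by 3, so compatible.
    Write x = 0 + 12·t and substitute into x ≡ 15 (mod 21): 12·t ≡ 15 − 0 = 15 (mod 21).
    Divide the congruence (and modulus) by g = 3: 4·t ≡ 5 (mod 7).
    The inverse of 4 mod 7 is 2 (since 4·2 = 8 = 1·7 + 1), so t ≡ 2·5 = 10 ≡ 3 (mod 7).
    Then x = 0 + 12·3 = 36, valid modulo lcm(12, 21) = 84: x ≡ 36 (mod 84).
  Combine with x ≡ 6 (mod 10): gcd(84, 10) = 2; 6 - 36 = -30, which IS divisible by 2, so compatible.
    Write x = 36 + 84·t and substitute into x ≡ 6 (mod 10): 84·t ≡ 6 − 36 = -30 (mod 10).
    Divide the congruence (and modulus) by g = 2: 42·t ≡ -15 (mod 5).
    Reduce coefficients mod 5: 2·t ≡ 0 (mod 5).
    The inverse of 2 mod 5 is 3 (since 2·3 = 6 = 1·5 + 1), so t ≡ 3·0 = 0 ≡ 0 (mod 5).
    Then x = 36 + 84·0 = 36, valid modulo lcm(84, 10) = 420: x ≡ 36 (mod 420).
Verify: 36 mod 12 = 0, 36 mod 21 = 15, 36 mod 10 = 6.

x ≡ 36 (mod 420).


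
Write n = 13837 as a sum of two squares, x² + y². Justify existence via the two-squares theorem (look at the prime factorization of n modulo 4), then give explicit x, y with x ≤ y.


Step 1: Factor n = 13837 = 101 · 137.
Step 2: Check the mod-4 condition on each prime factor: 101 ≡ 1 (mod 4), exponent 1; 137 ≡ 1 (mod 4), exponent 1.
All primes ≡ 3 (mod 4) appear to even exponent (or don't appear), so by the two-squares theorem n IS expressible as a sum of two squares.
Step 3: Build a representation. Here n = 101 · 137 is a product of primes ≡ 1 (mod 4). Each prime p ≡ 1 (mod 4) is itself a sum of two squares; find a² by testing p − a² for a perfect square:
  101: 101 − 1² = 100 = 10² ⇒ 101 = 1² + 10².
  137: 137 − 1² = 136, 137 − 2² = 133, 137 − 3² = 128, 137 − 4² = 121 = 11² ⇒ 137 = 4² + 11².
  Combine using the Brahmagupta–Fibonacci identity (a² + b²)(c² + d²) = (ac − bd)² + (ad + bc)² = (ac + bd)² + (ad − bc)²:
  101 · 137 = 13837: from (1² + 10²)(4² + 11²), take (1·4 − 10·11, 1·11 + 10·4) = (4 − 110, 11 + 40) = (-106, 51); dropping signs (only squares matter) gives (106, 51); check 106² + 51² = 11236 + 2601 = 13837 ✓.
Step 4: Order so x ≤ y and verify: 51² + 106² = 2601 + 11236 = 13837 = n. ✓

n = 13837 = 51² + 106² (one valid representation with x ≤ y).


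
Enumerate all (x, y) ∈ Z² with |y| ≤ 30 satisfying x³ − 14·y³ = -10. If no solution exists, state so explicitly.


The equation is x³ - 14y³ = -10. For fixed y, x³ = 14·y³ − 10, so a solution requires the RHS to be a perfect cube.
Strategy: iterate y from -30 to 30, compute RHS = 14·y³ − 10, and check whether it is a (positive or negative) perfect cube.
Check small values of y:
  y = 0: RHS = -10 is not a perfect cube.
  y = 1: RHS = 4 is not a perfect cube.
  y = -1: RHS = -24 is not a perfect cube.
  y = 2: RHS = 102 is not a perfect cube.
  y = -2: RHS = -122 is not a perfect cube.
  y = 3: RHS = 368 is not a perfect cube.
  y = -3: RHS = -388 is not a perfect cube.
Continuing the search up to |y| = 30 finds no solutions either.
No (x, y) in the scanned range satisfies the equation.

No integer solutions with |y| ≤ 30.


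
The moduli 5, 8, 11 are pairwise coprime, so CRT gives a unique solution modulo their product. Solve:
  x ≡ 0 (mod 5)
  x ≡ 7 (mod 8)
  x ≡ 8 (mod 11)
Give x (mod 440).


Moduli 5, 8, 11 are pairwise coprime; by CRT there is a unique solution modulo M = 5 · 8 · 11 = 440.
Solve pairwise, accumulating the modulus:
  Start with x ≡ 0 (mod 5).
  Combine with x ≡ 7 (mod 8): since gcd(5, 8) = 1, we get a unique residue mod 40.
    Write x = 0 + 5·t and substitute into x ≡ 7 (mod 8): 5·t ≡ 7 − 0 = 7 (mod 8).
    The inverse of 5 mod 8 is 5 (since 5·5 = 25 = 3·8 + 1), so t ≡ 5·7 = 35 ≡ 3 (mod 8).
    Then x = 0 + 5·3 = 15, valid modulo lcm(5, 8) = 40: x ≡ 15 (mod 40).
  Combine with x ≡ 8 (mod 11): since gcd(40, 11) = 1, we get a unique residue mod 440.
    Write x = 15 + 40·t and substitute into x ≡ 8 (mod 11): 40·t ≡ 8 − 15 = -7 (mod 11).
    Reduce coefficients mod 11: 7·t ≡ 4 (mod 11).
    The inverse of 7 mod 11 is 8 (since 7·8 = 56 = 5·11 + 1), so t ≡ 8·4 = 32 ≡ 10 (mod 11).
    Then x = 15 + 40·10 = 415, valid modulo lcm(40, 11) = 440: x ≡ 415 (mod 440).
Verify: 415 mod 5 = 0 ✓, 415 mod 8 = 7 ✓, 415 mod 11 = 8 ✓.

x ≡ 415 (mod 440).


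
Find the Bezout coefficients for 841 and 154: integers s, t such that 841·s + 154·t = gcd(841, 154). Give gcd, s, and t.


Euclidean algorithm on (841, 154) — divide until remainder is 0:
  841 = 5 · 154 + 71
  154 = 2 · 71 + 12
  71 = 5 · 12 + 11
  12 = 1 · 11 + 1
  11 = 11 · 1 + 0
gcd(841, 154) = 1.
Track Bezout coefficients alongside the remainders: start with r₀ = 841 = a·1 + b·0 (s = 1, t = 0) and r₁ = 154 = a·0 + b·1 (s = 0, t = 1); each new remainder r_{k+1} = r_{k-1} − q_k·r_k inherits s_{k+1} = s_{k-1} − q_k·s_k, t_{k+1} = t_{k-1} − q_k·t_k, so r_k = a·s_k + b·t_k at every step:
  q = 5: r = 71, s = 1 − 5·0 = 1, t = 0 − 5·1 = -5  (check: 841·1 + 154·(-5) = 71)
  q = 2: r = 12, s = 0 − 2·1 = -2, t = 1 − 2·(-5) = 11  (check: 841·(-2) + 154·11 = 12)
  q = 5: r = 11, s = 1 − 5·(-2) = 11, t = -5 − 5·11 = -60  (check: 841·11 + 154·(-60) = 11)
  q = 1: r = 1, s = -2 − 1·11 = -13, t = 11 − 1·(-60) = 71  (check: 841·(-13) + 154·71 = 1)
The row with r = 1 (the gcd) gives the Bezout coefficients s = -13, t = 71.
Result: 841 · (-13) + 154 · (71) = 1.

gcd(841, 154) = 1; s = -13, t = 71 (check: 841·(-13) + 154·71 = 1).


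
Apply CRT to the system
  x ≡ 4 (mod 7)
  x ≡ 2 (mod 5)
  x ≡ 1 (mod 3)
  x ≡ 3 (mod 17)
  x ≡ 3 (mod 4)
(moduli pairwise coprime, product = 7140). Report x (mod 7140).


Product of moduli M = 7 · 5 · 3 · 17 · 4 = 7140.
Merge one congruence at a time:
  Start: x ≡ 4 (mod 7).
  Combine with x ≡ 2 (mod 5); new modulus lcm = 35.
    Write x = 4 + 7·t and substitute into x ≡ 2 (mod 5): 7·t ≡ 2 − 4 = -2 (mod 5).
    Reduce coefficients mod 5: 2·t ≡ 3 (mod 5).
    The inverse of 2 mod 5 is 3 (since 2·3 = 6 = 1·5 + 1), so t ≡ 3·3 = 9 ≡ 4 (mod 5).
    Then x = 4 + 7·4 = 32, valid modulo lcm(7, 5) = 35: x ≡ 32 (mod 35).
  Combine with x ≡ 1 (mod 3); new modulus lcm = 105.
    Write x = 32 + 35·t and substitute into x ≡ 1 (mod 3): 35·t ≡ 1 − 32 = -31 (mod 3).
    Reduce coefficients mod 3: 2·t ≡ 2 (mod 3).
    The inverse of 2 mod 3 is 2 (since 2·2 = 4 = 1·3 + 1), so t ≡ 2·2 = 4 ≡ 1 (mod 3).
    Then x = 32 + 35·1 = 67, valid modulo lcm(35, 3) = 105: x ≡ 67 (mod 105).
  Combine with x ≡ 3 (mod 17); new modulus lcm = 1785.
    Write x = 67 + 105·t and substitute into x ≡ 3 (mod 17): 105·t ≡ 3 − 67 = -64 (mod 17).
    Reduce coefficients mod 17: 3·t ≡ 4 (mod 17).
    The inverse of 3 mod 17 is 6 (since 3·6 = 18 = 1·17 + 1), so t ≡ 6·4 = 24 ≡ 7 (mod 17).
    Then x = 67 + 105·7 = 802, valid modulo lcm(105, 17) = 1785: x ≡ 802 (mod 1785).
  Combine with x ≡ 3 (mod 4); new modulus lcm = 7140.
    Write x = 802 + 1785·t and substitute into x ≡ 3 (mod 4): 1785·t ≡ 3 − 802 = -799 (mod 4).
    Reduce coefficients mod 4: 1·t ≡ 1 (mod 4).
    So t ≡ 1 (mod 4).
    Then x = 802 + 1785·1 = 2587, valid modulo lcm(1785, 4) = 7140: x ≡ 2587 (mod 7140).
Verify against each original: 2587 mod 7 = 4, 2587 mod 5 = 2, 2587 mod 3 = 1, 2587 mod 17 = 3, 2587 mod 4 = 3.

x ≡ 2587 (mod 7140).


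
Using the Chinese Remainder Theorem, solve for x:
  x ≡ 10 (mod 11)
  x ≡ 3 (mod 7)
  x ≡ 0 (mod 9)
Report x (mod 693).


Moduli 11, 7, 9 are pairwise coprime; by CRT there is a unique solution modulo M = 11 · 7 · 9 = 693.
Solve pairwise, accumulating the modulus:
  Start with x ≡ 10 (mod 11).
  Combine with x ≡ 3 (mod 7): since gcd(11, 7) = 1, we get a unique residue mod 77.
    Write x = 10 + 11·t and substitute into x ≡ 3 (mod 7): 11·t ≡ 3 − 10 = -7 (mod 7).
    Reduce coefficients mod 7: 4·t ≡ 0 (mod 7).
    The inverse of 4 mod 7 is 2 (since 4·2 = 8 = 1·7 + 1), so t ≡ 2·0 = 0 ≡ 0 (mod 7).
    Then x = 10 + 11·0 = 10, valid modulo lcm(11, 7) = 77: x ≡ 10 (mod 77).
  Combine with x ≡ 0 (mod 9): since gcd(77, 9) = 1, we get a unique residue mod 693.
    Write x = 10 + 77·t and substitute into x ≡ 0 (mod 9): 77·t ≡ 0 − 10 = -10 (mod 9).
    Reduce coefficients mod 9: 5·t ≡ 8 (mod 9).
    The inverse of 5 mod 9 is 2 (since 5·2 = 10 = 1·9 + 1), so t ≡ 2·8 = 16 ≡ 7 (mod 9).
    Then x = 10 + 77·7 = 549, valid modulo lcm(77, 9) = 693: x ≡ 549 (mod 693).
Verify: 549 mod 11 = 10 ✓, 549 mod 7 = 3 ✓, 549 mod 9 = 0 ✓.

x ≡ 549 (mod 693).


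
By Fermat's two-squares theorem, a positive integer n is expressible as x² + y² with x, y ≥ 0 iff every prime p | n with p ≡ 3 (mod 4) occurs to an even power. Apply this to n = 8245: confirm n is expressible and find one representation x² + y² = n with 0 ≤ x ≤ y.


Step 1: Factor n = 8245 = 5 · 17 · 97.
Step 2: Check the mod-4 condition on each prime factor: 5 ≡ 1 (mod 4), exponent 1; 17 ≡ 1 (mod 4), exponent 1; 97 ≡ 1 (mod 4), exponent 1.
All primes ≡ 3 (mod 4) appear to even exponent (or don't appear), so by the two-squares theorem n IS expressible as a sum of two squares.
Step 3: Build a representation. Here n = 5 · 17 · 97 is a product of primes ≡ 1 (mod 4). Each prime p ≡ 1 (mod 4) is itself a sum of two squares; find a² by testing p − a² for a perfect square:
  5: 5 − 1² = 4 = 2² ⇒ 5 = 1² + 2².
  17: 17 − 1² = 16 = 4² ⇒ 17 = 1² + 4².
  97: 97 − 1² = 96, 97 − 2² = 93, 97 − 3² = 88, 97 − 4² = 81 = 9² ⇒ 97 = 4² + 9².
  Combine using the Brahmagupta–Fibonacci identity (a² + b²)(c² + d²) = (ac − bd)² + (ad + bc)² = (ac + bd)² + (ad − bc)²:
  5 · 17 = 85: from (1² + 2²)(1² + 4²), take (1·1 − 2·4, 1·4 + 2·1) = (1 − 8, 4 + 2) = (-7, 6); dropping signs (only squares matter) gives (7, 6); check 7² + 6² = 49 + 36 = 85 ✓.
  85 · 97 = 8245: from (7² + 6²)(4² + 9²), take (7·4 − 6·9, 7·9 + 6·4) = (28 − 54, 63 + 24) = (-26, 87); dropping signs (only squares matter) gives (26, 87); check 26² + 87² = 676 + 7569 = 8245 ✓.
Step 4: Order so x ≤ y and verify: 26² + 87² = 676 + 7569 = 8245 = n. ✓

n = 8245 = 26² + 87² (one valid representation with x ≤ y).


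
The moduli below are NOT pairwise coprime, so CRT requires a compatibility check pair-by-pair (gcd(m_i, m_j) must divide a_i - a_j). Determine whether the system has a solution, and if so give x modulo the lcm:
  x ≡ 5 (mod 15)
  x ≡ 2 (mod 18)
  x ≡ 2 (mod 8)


Moduli 15, 18, 8 are not pairwise coprime, so CRT works modulo lcm(m_i) when all pairwise compatibility conditions hold.
Pairwise compatibility: gcd(m_i, m_j) must divide a_i - a_j for every pair.
Merge one congruence at a time:
  Start: x ≡ 5 (mod 15).
  Combine with x ≡ 2 (mod 18): gcd(15, 18) = 3; 2 - 5 = -3, which IS divisible by 3, so compatible.
    Write x = 5 + 15·t and substitute into x ≡ 2 (mod 18): 15·t ≡ 2 − 5 = -3 (mod 18).
    Divide the congruence (and modulus) by g = 3: 5·t ≡ -1 (mod 6).
    Reduce coefficients mod 6: 5·t ≡ 5 (mod 6).
    The inverse of 5 mod 6 is 5 (since 5·5 = 25 = 4·6 + 1), so t ≡ 5·5 = 25 ≡ 1 (mod 6).
    Then x = 5 + 15·1 = 20, valid modulo lcm(15, 18) = 90: x ≡ 20 (mod 90).
  Combine with x ≡ 2 (mod 8): gcd(90, 8) = 2; 2 - 20 = -18, which IS divisible by 2, so compatible.
    Write x = 20 + 90·t and substitute into x ≡ 2 (mod 8): 90·t ≡ 2 − 20 = -18 (mod 8).
    Divide the congruence (and modulus) by g = 2: 45·t ≡ -9 (mod 4).
    Reduce coefficients mod 4: 1·t ≡ 3 (mod 4).
    So t ≡ 3 (mod 4).
    Then x = 20 + 90·3 = 290, valid modulo lcm(90, 8) = 360: x ≡ 290 (mod 360).
Verify: 290 mod 15 = 5, 290 mod 18 = 2, 290 mod 8 = 2.

x ≡ 290 (mod 360).


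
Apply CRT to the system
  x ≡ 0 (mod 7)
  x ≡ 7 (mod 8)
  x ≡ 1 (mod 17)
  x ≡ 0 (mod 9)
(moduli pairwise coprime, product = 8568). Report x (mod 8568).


Product of moduli M = 7 · 8 · 17 · 9 = 8568.
Merge one congruence at a time:
  Start: x ≡ 0 (mod 7).
  Combine with x ≡ 7 (mod 8); new modulus lcm = 56.
    Write x = 0 + 7·t and substitute into x ≡ 7 (mod 8): 7·t ≡ 7 − 0 = 7 (mod 8).
    The inverse of 7 mod 8 is 7 (since 7·7 = 49 = 6·8 + 1), so t ≡ 7·7 = 49 ≡ 1 (mod 8).
    Then x = 0 + 7·1 = 7, valid modulo lcm(7, 8) = 56: x ≡ 7 (mod 56).
  Combine with x ≡ 1 (mod 17); new modulus lcm = 952.
    Write x = 7 + 56·t and substitute into x ≡ 1 (mod 17): 56·t ≡ 1 − 7 = -6 (mod 17).
    Reduce coefficients mod 17: 5·t ≡ 11 (mod 17).
    The inverse of 5 mod 17 is 7 (since 5·7 = 35 = 2·17 + 1), so t ≡ 7·11 = 77 ≡ 9 (mod 17).
    Then x = 7 + 56·9 = 511, valid modulo lcm(56, 17) = 952: x ≡ 511 (mod 952).
  Combine with x ≡ 0 (mod 9); new modulus lcm = 8568.
    Write x = 511 + 952·t and substitute into x ≡ 0 (mod 9): 952·t ≡ 0 − 511 = -511 (mod 9).
    Reduce coefficients mod 9: 7·t ≡ 2 (mod 9).
    The inverse of 7 mod 9 is 4 (since 7·4 = 28 = 3·9 + 1), so t ≡ 4·2 = 8 ≡ 8 (mod 9).
    Then x = 511 + 952·8 = 8127, valid modulo lcm(952, 9) = 8568: x ≡ 8127 (mod 8568).
Verify against each original: 8127 mod 7 = 0, 8127 mod 8 = 7, 8127 mod 17 = 1, 8127 mod 9 = 0.

x ≡ 8127 (mod 8568).


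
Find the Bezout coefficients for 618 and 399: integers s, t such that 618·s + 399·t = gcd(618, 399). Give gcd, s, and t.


Euclidean algorithm on (618, 399) — divide until remainder is 0:
  618 = 1 · 399 + 219
  399 = 1 · 219 + 180
  219 = 1 · 180 + 39
  180 = 4 · 39 + 24
  39 = 1 · 24 + 15
  24 = 1 · 15 + 9
  15 = 1 · 9 + 6
  9 = 1 · 6 + 3
  6 = 2 · 3 + 0
gcd(618, 399) = 3.
Track Bezout coefficients alongside the remainders: start with r₀ = 618 = a·1 + b·0 (s = 1, t = 0) and r₁ = 399 = a·0 + b·1 (s = 0, t = 1); each new remainder r_{k+1} = r_{k-1} − q_k·r_k inherits s_{k+1} = s_{k-1} − q_k·s_k, t_{k+1} = t_{k-1} − q_k·t_k, so r_k = a·s_k + b·t_k at every step:
  q = 1: r = 219, s = 1 − 1·0 = 1, t = 0 − 1·1 = -1  (check: 618·1 + 399·(-1) = 219)
  q = 1: r = 180, s = 0 − 1·1 = -1, t = 1 − 1·(-1) = 2  (check: 618·(-1) + 399·2 = 180)
  q = 1: r = 39, s = 1 − 1·(-1) = 2, t = -1 − 1·2 = -3  (check: 618·2 + 399·(-3) = 39)
  q = 4: r = 24, s = -1 − 4·2 = -9, t = 2 − 4·(-3) = 14  (check: 618·(-9) + 399·14 = 24)
  q = 1: r = 15, s = 2 − 1·(-9) = 11, t = -3 − 1·14 = -17  (check: 618·11 + 399·(-17) = 15)
  q = 1: r = 9, s = -9 − 1·11 = -20, t = 14 − 1·(-17) = 31  (check: 618·(-20) + 399·31 = 9)
  q = 1: r = 6, s = 11 − 1·(-20) = 31, t = -17 − 1·31 = -48  (check: 618·31 + 399·(-48) = 6)
  q = 1: r = 3, s = -20 − 1·31 = -51, t = 31 − 1·(-48) = 79  (check: 618·(-51) + 399·79 = 3)
The row with r = 3 (the gcd) gives the Bezout coefficients s = -51, t = 79.
Result: 618 · (-51) + 399 · (79) = 3.

gcd(618, 399) = 3; s = -51, t = 79 (check: 618·(-51) + 399·79 = 3).


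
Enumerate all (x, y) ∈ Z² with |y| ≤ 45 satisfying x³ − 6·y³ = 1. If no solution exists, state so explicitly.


The equation is x³ - 6y³ = 1. For fixed y, x³ = 6·y³ + 1, so a solution requires the RHS to be a perfect cube.
Strategy: iterate y from -45 to 45, compute RHS = 6·y³ + 1, and check whether it is a (positive or negative) perfect cube.
Check small values of y:
  y = 0: RHS = 1 = (1)³ ⇒ x = 1 works.
  y = 1: RHS = 7 is not a perfect cube.
  y = -1: RHS = -5 is not a perfect cube.
  y = 2: RHS = 49 is not a perfect cube.
  y = -2: RHS = -47 is not a perfect cube.
  y = 3: RHS = 163 is not a perfect cube.
  y = -3: RHS = -161 is not a perfect cube.
Continuing the search up to |y| = 45 finds no further solutions beyond those listed.
Collected solutions: (1, 0).

Solutions (with |y| ≤ 45): (1, 0).


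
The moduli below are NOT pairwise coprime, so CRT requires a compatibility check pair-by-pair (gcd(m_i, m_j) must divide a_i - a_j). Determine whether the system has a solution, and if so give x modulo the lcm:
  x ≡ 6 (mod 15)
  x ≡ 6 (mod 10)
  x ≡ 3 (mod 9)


Moduli 15, 10, 9 are not pairwise coprime, so CRT works modulo lcm(m_i) when all pairwise compatibility conditions hold.
Pairwise compatibility: gcd(m_i, m_j) must divide a_i - a_j for every pair.
Merge one congruence at a time:
  Start: x ≡ 6 (mod 15).
  Combine with x ≡ 6 (mod 10): gcd(15, 10) = 5; 6 - 6 = 0, which IS divisible by 5, so compatible.
    Write x = 6 + 15·t and substitute into x ≡ 6 (mod 10): 15·t ≡ 6 − 6 = 0 (mod 10).
    Divide the congruence (and modulus) by g = 5: 3·t ≡ 0 (mod 2).
    Reduce coefficients mod 2: 1·t ≡ 0 (mod 2).
    So t ≡ 0 (mod 2).
    Then x = 6 + 15·0 = 6, valid modulo lcm(15, 10) = 30: x ≡ 6 (mod 30).
  Combine with x ≡ 3 (mod 9): gcd(30, 9) = 3; 3 - 6 = -3, which IS divisible by 3, so compatible.
    Write x = 6 + 30·t and substitute into x ≡ 3 (mod 9): 30·t ≡ 3 − 6 = -3 (mod 9).
    Divide the congruence (and modulus) by g = 3: 10·t ≡ -1 (mod 3).
    Reduce coefficients mod 3: 1·t ≡ 2 (mod 3).
    So t ≡ 2 (mod 3).
    Then x = 6 + 30·2 = 66, valid modulo lcm(30, 9) = 90: x ≡ 66 (mod 90).
Verify: 66 mod 15 = 6, 66 mod 10 = 6, 66 mod 9 = 3.

x ≡ 66 (mod 90).


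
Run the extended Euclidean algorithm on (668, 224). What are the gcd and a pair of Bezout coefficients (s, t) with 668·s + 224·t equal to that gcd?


Euclidean algorithm on (668, 224) — divide until remainder is 0:
  668 = 2 · 224 + 220
  224 = 1 · 220 + 4
  220 = 55 · 4 + 0
gcd(668, 224) = 4.
Track Bezout coefficients alongside the remainders: start with r₀ = 668 = a·1 + b·0 (s = 1, t = 0) and r₁ = 224 = a·0 + b·1 (s = 0, t = 1); each new remainder r_{k+1} = r_{k-1} − q_k·r_k inherits s_{k+1} = s_{k-1} − q_k·s_k, t_{k+1} = t_{k-1} − q_k·t_k, so r_k = a·s_k + b·t_k at every step:
  q = 2: r = 220, s = 1 − 2·0 = 1, t = 0 − 2·1 = -2  (check: 668·1 + 224·(-2) = 220)
  q = 1: r = 4, s = 0 − 1·1 = -1, t = 1 − 1·(-2) = 3  (check: 668·(-1) + 224·3 = 4)
The row with r = 4 (the gcd) gives the Bezout coefficients s = -1, t = 3.
Result: 668 · (-1) + 224 · (3) = 4.

gcd(668, 224) = 4; s = -1, t = 3 (check: 668·(-1) + 224·3 = 4).


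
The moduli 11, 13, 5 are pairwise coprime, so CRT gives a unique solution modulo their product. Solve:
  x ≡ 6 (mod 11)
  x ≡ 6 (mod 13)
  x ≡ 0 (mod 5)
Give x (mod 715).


Moduli 11, 13, 5 are pairwise coprime; by CRT there is a unique solution modulo M = 11 · 13 · 5 = 715.
Solve pairwise, accumulating the modulus:
  Start with x ≡ 6 (mod 11).
  Combine with x ≡ 6 (mod 13): since gcd(11, 13) = 1, we get a unique residue mod 143.
    Write x = 6 + 11·t and substitute into x ≡ 6 (mod 13): 11·t ≡ 6 − 6 = 0 (mod 13).
    The inverse of 11 mod 13 is 6 (since 11·6 = 66 = 5·13 + 1), so t ≡ 6·0 = 0 ≡ 0 (mod 13).
    Then x = 6 + 11·0 = 6, valid modulo lcm(11, 13) = 143: x ≡ 6 (mod 143).
  Combine with x ≡ 0 (mod 5): since gcd(143, 5) = 1, we get a unique residue mod 715.
    Write x = 6 + 143·t and substitute into x ≡ 0 (mod 5): 143·t ≡ 0 − 6 = -6 (mod 5).
    Reduce coefficients mod 5: 3·t ≡ 4 (mod 5).
    The inverse of 3 mod 5 is 2 (since 3·2 = 6 = 1·5 + 1), so t ≡ 2·4 = 8 ≡ 3 (mod 5).
    Then x = 6 + 143·3 = 435, valid modulo lcm(143, 5) = 715: x ≡ 435 (mod 715).
Verify: 435 mod 11 = 6 ✓, 435 mod 13 = 6 ✓, 435 mod 5 = 0 ✓.

x ≡ 435 (mod 715).


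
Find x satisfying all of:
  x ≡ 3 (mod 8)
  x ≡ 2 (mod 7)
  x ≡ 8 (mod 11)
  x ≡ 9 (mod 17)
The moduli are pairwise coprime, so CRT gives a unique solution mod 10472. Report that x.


Product of moduli M = 8 · 7 · 11 · 17 = 10472.
Merge one congruence at a time:
  Start: x ≡ 3 (mod 8).
  Combine with x ≡ 2 (mod 7); new modulus lcm = 56.
    Write x = 3 + 8·t and substitute into x ≡ 2 (mod 7): 8·t ≡ 2 − 3 = -1 (mod 7).
    Reduce coefficients mod 7: 1·t ≡ 6 (mod 7).
    So t ≡ 6 (mod 7).
    Then x = 3 + 8·6 = 51, valid modulo lcm(8, 7) = 56: x ≡ 51 (mod 56).
  Combine with x ≡ 8 (mod 11); new modulus lcm = 616.
    Write x = 51 + 56·t and substitute into x ≡ 8 (mod 11): 56·t ≡ 8 − 51 = -43 (mod 11).
    Reduce coefficients mod 11: 1·t ≡ 1 (mod 11).
    So t ≡ 1 (mod 11).
    Then x = 51 + 56·1 = 107, valid modulo lcm(56, 11) = 616: x ≡ 107 (mod 616).
  Combine with x ≡ 9 (mod 17); new modulus lcm = 10472.
    Write x = 107 + 616·t and substitute into x ≡ 9 (mod 17): 616·t ≡ 9 − 107 = -98 (mod 17).
    Reduce coefficients mod 17: 4·t ≡ 4 (mod 17).
    The inverse of 4 mod 17 is 13 (since 4·13 = 52 = 3·17 + 1), so t ≡ 13·4 = 52 ≡ 1 (mod 17).
    Then x = 107 + 616·1 = 723, valid modulo lcm(616, 17) = 10472: x ≡ 723 (mod 10472).
Verify against each original: 723 mod 8 = 3, 723 mod 7 = 2, 723 mod 11 = 8, 723 mod 17 = 9.

x ≡ 723 (mod 10472).


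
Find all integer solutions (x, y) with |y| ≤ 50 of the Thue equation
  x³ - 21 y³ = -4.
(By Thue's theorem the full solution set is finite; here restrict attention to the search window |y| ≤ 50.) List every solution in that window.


The equation is x³ - 21y³ = -4. For fixed y, x³ = 21·y³ − 4, so a solution requires the RHS to be a perfect cube.
Strategy: iterate y from -50 to 50, compute RHS = 21·y³ − 4, and check whether it is a (positive or negative) perfect cube.
Check small values of y:
  y = 0: RHS = -4 is not a perfect cube.
  y = 1: RHS = 17 is not a perfect cube.
  y = -1: RHS = -25 is not a perfect cube.
  y = 2: RHS = 164 is not a perfect cube.
  y = -2: RHS = -172 is not a perfect cube.
  y = 3: RHS = 563 is not a perfect cube.
  y = -3: RHS = -571 is not a perfect cube.
Continuing the search up to |y| = 50 finds no solutions either.
No (x, y) in the scanned range satisfies the equation.

No integer solutions with |y| ≤ 50.


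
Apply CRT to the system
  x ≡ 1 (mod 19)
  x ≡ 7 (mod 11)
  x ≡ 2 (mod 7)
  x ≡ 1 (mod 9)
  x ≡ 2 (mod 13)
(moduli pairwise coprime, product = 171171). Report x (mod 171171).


Product of moduli M = 19 · 11 · 7 · 9 · 13 = 171171.
Merge one congruence at a time:
  Start: x ≡ 1 (mod 19).
  Combine with x ≡ 7 (mod 11); new modulus lcm = 209.
    Write x = 1 + 19·t and substitute into x ≡ 7 (mod 11): 19·t ≡ 7 − 1 = 6 (mod 11).
    Reduce coefficients mod 11: 8·t ≡ 6 (mod 11).
    The inverse of 8 mod 11 is 7 (since 8·7 = 56 = 5·11 + 1), so t ≡ 7·6 = 42 ≡ 9 (mod 11).
    Then x = 1 + 19·9 = 172, valid modulo lcm(19, 11) = 209: x ≡ 172 (mod 209).
  Combine with x ≡ 2 (mod 7); new modulus lcm = 1463.
    Write x = 172 + 209·t and substitute into x ≡ 2 (mod 7): 209·t ≡ 2 − 172 = -170 (mod 7).
    Reduce coefficients mod 7: 6·t ≡ 5 (mod 7).
    The inverse of 6 mod 7 is 6 (since 6·6 = 36 = 5·7 + 1), so t ≡ 6·5 = 30 ≡ 2 (mod 7).
    Then x = 172 + 209·2 = 590, valid modulo lcm(209, 7) = 1463: x ≡ 590 (mod 1463).
  Combine with x ≡ 1 (mod 9); new modulus lcm = 13167.
    Write x = 590 + 1463·t and substitute into x ≡ 1 (mod 9): 1463·t ≡ 1 − 590 = -589 (mod 9).
    Reduce coefficients mod 9: 5·t ≡ 5 (mod 9).
    The inverse of 5 mod 9 is 2 (since 5·2 = 10 = 1·9 + 1), so t ≡ 2·5 = 10 ≡ 1 (mod 9).
    Then x = 590 + 1463·1 = 2053, valid modulo lcm(1463, 9) = 13167: x ≡ 2053 (mod 13167).
  Combine with x ≡ 2 (mod 13); new modulus lcm = 171171.
    Write x = 2053 + 13167·t and substitute into x ≡ 2 (mod 13): 13167·t ≡ 2 − 2053 = -2051 (mod 13).
    Reduce coefficients mod 13: 11·t ≡ 3 (mod 13).
    The inverse of 11 mod 13 is 6 (since 11·6 = 66 = 5·13 + 1), so t ≡ 6·3 = 18 ≡ 5 (mod 13).
    Then x = 2053 + 13167·5 = 67888, valid modulo lcm(13167, 13) = 171171: x ≡ 67888 (mod 171171).
Verify against each original: 67888 mod 19 = 1, 67888 mod 11 = 7, 67888 mod 7 = 2, 67888 mod 9 = 1, 67888 mod 13 = 2.

x ≡ 67888 (mod 171171).


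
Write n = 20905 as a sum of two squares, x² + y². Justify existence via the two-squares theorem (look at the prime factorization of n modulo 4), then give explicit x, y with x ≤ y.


Step 1: Factor n = 20905 = 5 · 37 · 113.
Step 2: Check the mod-4 condition on each prime factor: 5 ≡ 1 (mod 4), exponent 1; 37 ≡ 1 (mod 4), exponent 1; 113 ≡ 1 (mod 4), exponent 1.
All primes ≡ 3 (mod 4) appear to even exponent (or don't appear), so by the two-squares theorem n IS expressible as a sum of two squares.
Step 3: Build a representation. Here n = 5 · 37 · 113 is a product of primes ≡ 1 (mod 4). Each prime p ≡ 1 (mod 4) is itself a sum of two squares; find a² by testing p − a² for a perfect square:
  5: 5 − 1² = 4 = 2² ⇒ 5 = 1² + 2².
  37: 37 − 1² = 36 = 6² ⇒ 37 = 1² + 6².
  113: 113 − 1² = 112, 113 − 2² = 109, 113 − 3² = 104, 113 − 4² = 97, 113 − 5² = 88, 113 − 6² = 77, 113 − 7² = 64 = 8² ⇒ 113 = 7² + 8².
  Combine using the Brahmagupta–Fibonacci identity (a² + b²)(c² + d²) = (ac − bd)² + (ad + bc)² = (ac + bd)² + (ad − bc)²:
  5 · 37 = 185: from (1² + 2²)(1² + 6²), take (1·1 − 2·6, 1·6 + 2·1) = (1 − 12, 6 + 2) = (-11, 8); dropping signs (only squares matter) gives (11, 8); check 11² + 8² = 121 + 64 = 185 ✓.
  185 · 113 = 20905: from (11² + 8²)(7² + 8²), take (11·7 − 8·8, 11·8 + 8·7) = (77 − 64, 88 + 56) = (13, 144); check 13² + 144² = 169 + 20736 = 20905 ✓.
Step 4: Order so x ≤ y and verify: 13² + 144² = 169 + 20736 = 20905 = n. ✓

n = 20905 = 13² + 144² (one valid representation with x ≤ y).


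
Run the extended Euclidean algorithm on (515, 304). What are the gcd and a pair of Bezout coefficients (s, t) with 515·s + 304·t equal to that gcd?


Euclidean algorithm on (515, 304) — divide until remainder is 0:
  515 = 1 · 304 + 211
  304 = 1 · 211 + 93
  211 = 2 · 93 + 25
  93 = 3 · 25 + 18
  25 = 1 · 18 + 7
  18 = 2 · 7 + 4
  7 = 1 · 4 + 3
  4 = 1 · 3 + 1
  3 = 3 · 1 + 0
gcd(515, 304) = 1.
Track Bezout coefficients alongside the remainders: start with r₀ = 515 = a·1 + b·0 (s = 1, t = 0) and r₁ = 304 = a·0 + b·1 (s = 0, t = 1); each new remainder r_{k+1} = r_{k-1} − q_k·r_k inherits s_{k+1} = s_{k-1} − q_k·s_k, t_{k+1} = t_{k-1} − q_k·t_k, so r_k = a·s_k + b·t_k at every step:
  q = 1: r = 211, s = 1 − 1·0 = 1, t = 0 − 1·1 = -1  (check: 515·1 + 304·(-1) = 211)
  q = 1: r = 93, s = 0 − 1·1 = -1, t = 1 − 1·(-1) = 2  (check: 515·(-1) + 304·2 = 93)
  q = 2: r = 25, s = 1 − 2·(-1) = 3, t = -1 − 2·2 = -5  (check: 515·3 + 304·(-5) = 25)
  q = 3: r = 18, s = -1 − 3·3 = -10, t = 2 − 3·(-5) = 17  (check: 515·(-10) + 304·17 = 18)
  q = 1: r = 7, s = 3 − 1·(-10) = 13, t = -5 − 1·17 = -22  (check: 515·13 + 304·(-22) = 7)
  q = 2: r = 4, s = -10 − 2·13 = -36, t = 17 − 2·(-22) = 61  (check: 515·(-36) + 304·61 = 4)
  q = 1: r = 3, s = 13 − 1·(-36) = 49, t = -22 − 1·61 = -83  (check: 515·49 + 304·(-83) = 3)
  q = 1: r = 1, s = -36 − 1·49 = -85, t = 61 − 1·(-83) = 144  (check: 515·(-85) + 304·144 = 1)
The row with r = 1 (the gcd) gives the Bezout coefficients s = -85, t = 144.
Result: 515 · (-85) + 304 · (144) = 1.

gcd(515, 304) = 1; s = -85, t = 144 (check: 515·(-85) + 304·144 = 1).


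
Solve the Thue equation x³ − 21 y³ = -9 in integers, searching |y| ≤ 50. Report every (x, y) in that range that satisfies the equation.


The equation is x³ - 21y³ = -9. For fixed y, x³ = 21·y³ − 9, so a solution requires the RHS to be a perfect cube.
Strategy: iterate y from -50 to 50, compute RHS = 21·y³ − 9, and check whether it is a (positive or negative) perfect cube.
Check small values of y:
  y = 0: RHS = -9 is not a perfect cube.
  y = 1: RHS = 12 is not a perfect cube.
  y = -1: RHS = -30 is not a perfect cube.
  y = 2: RHS = 159 is not a perfect cube.
  y = -2: RHS = -177 is not a perfect cube.
  y = 3: RHS = 558 is not a perfect cube.
  y = -3: RHS = -576 is not a perfect cube.
Continuing the search up to |y| = 50 finds no solutions either.
No (x, y) in the scanned range satisfies the equation.

No integer solutions with |y| ≤ 50.


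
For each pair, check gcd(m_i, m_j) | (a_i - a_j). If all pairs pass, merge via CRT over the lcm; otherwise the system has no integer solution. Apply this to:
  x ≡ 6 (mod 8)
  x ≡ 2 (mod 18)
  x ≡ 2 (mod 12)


Moduli 8, 18, 12 are not pairwise coprime, so CRT works modulo lcm(m_i) when all pairwise compatibility conditions hold.
Pairwise compatibility: gcd(m_i, m_j) must divide a_i - a_j for every pair.
Merge one congruence at a time:
  Start: x ≡ 6 (mod 8).
  Combine with x ≡ 2 (mod 18): gcd(8, 18) = 2; 2 - 6 = -4, which IS divisible by 2, so compatible.
    Write x = 6 + 8·t and substitute into x ≡ 2 (mod 18): 8·t ≡ 2 − 6 = -4 (mod 18).
    Divide the congruence (and modulus) by g = 2: 4·t ≡ -2 (mod 9).
    Reduce coefficients mod 9: 4·t ≡ 7 (mod 9).
    The inverse of 4 mod 9 is 7 (since 4·7 = 28 = 3·9 + 1), so t ≡ 7·7 = 49 ≡ 4 (mod 9).
    Then x = 6 + 8·4 = 38, valid modulo lcm(8, 18) = 72: x ≡ 38 (mod 72).
  Combine with x ≡ 2 (mod 12): gcd(72, 12) = 12; 2 - 38 = -36, which IS divisible by 12, so compatible.
    Write x = 38 + 72·t and substitute into x ≡ 2 (mod 12): 72·t ≡ 2 − 38 = -36 (mod 12).
    Divide the congruence (and modulus) by g = 12: 6·t ≡ -3 (mod 1).
    Modulo 1 every t works; take t = 0.
    Then x = 38 + 72·0 = 38, valid modulo lcm(72, 12) = 72: x ≡ 38 (mod 72).
Verify: 38 mod 8 = 6, 38 mod 18 = 2, 38 mod 12 = 2.

x ≡ 38 (mod 72).


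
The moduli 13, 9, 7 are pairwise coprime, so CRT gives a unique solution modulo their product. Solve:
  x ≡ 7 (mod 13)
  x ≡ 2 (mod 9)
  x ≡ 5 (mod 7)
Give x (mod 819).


Moduli 13, 9, 7 are pairwise coprime; by CRT there is a unique solution modulo M = 13 · 9 · 7 = 819.
Solve pairwise, accumulating the modulus:
  Start with x ≡ 7 (mod 13).
  Combine with x ≡ 2 (mod 9): since gcd(13, 9) = 1, we get a unique residue mod 117.
    Write x = 7 + 13·t and substitute into x ≡ 2 (mod 9): 13·t ≡ 2 − 7 = -5 (mod 9).
    Reduce coefficients mod 9: 4·t ≡ 4 (mod 9).
    The inverse of 4 mod 9 is 7 (since 4·7 = 28 = 3·9 + 1), so t ≡ 7·4 = 28 ≡ 1 (mod 9).
    Then x = 7 + 13·1 = 20, valid modulo lcm(13, 9) = 117: x ≡ 20 (mod 117).
  Combine with x ≡ 5 (mod 7): since gcd(117, 7) = 1, we get a unique residue mod 819.
    Write x = 20 + 117·t and substitute into x ≡ 5 (mod 7): 117·t ≡ 5 − 20 = -15 (mod 7).
    Reduce coefficients mod 7: 5·t ≡ 6 (mod 7).
    The inverse of 5 mod 7 is 3 (since 5·3 = 15 = 2·7 + 1), so t ≡ 3·6 = 18 ≡ 4 (mod 7).
    Then x = 20 + 117·4 = 488, valid modulo lcm(117, 7) = 819: x ≡ 488 (mod 819).
Verify: 488 mod 13 = 7 ✓, 488 mod 9 = 2 ✓, 488 mod 7 = 5 ✓.

x ≡ 488 (mod 819).


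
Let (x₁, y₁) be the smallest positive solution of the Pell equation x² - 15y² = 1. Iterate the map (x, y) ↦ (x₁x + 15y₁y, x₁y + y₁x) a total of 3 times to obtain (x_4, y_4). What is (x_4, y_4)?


Step 1: Find the fundamental solution (x₁, y₁) of x² - 15y² = 1.
  Expand √15 as a continued fraction. a₀ = ⌊√15⌋ = 3; iterate m_{k+1} = d_k·a_k − m_k, d_{k+1} = (15 − m_{k+1}²)/d_k, a_{k+1} = ⌊(a₀ + m_{k+1})/d_{k+1}⌋ (starting m₀ = 0, d₀ = 1), with convergents p_k = a_k·p_{k-1} + p_{k-2}, q_k = a_k·q_{k-1} + q_{k-2} (p₋₁ = 1, q₋₁ = 0):
  k = 0: a₀ = 3; p₀/q₀ = 3/1; p₀² − 15·q₀² = 9 − 15 = -6.
  k = 1: m = 3, d = 6, a = ⌊(3 + 3)/6⌋ = 1; p/q = (1·3 + 1)/(1·1 + 0) = 4/1; p² − 15·q² = 16 − 15 = 1.
  The first convergent with p² − 15·q² = 1 gives the fundamental solution (x₁, y₁) = (4, 1).
Step 2: Apply the recurrence (x_{n+1}, y_{n+1}) = (x₁x_n + 15y₁y_n, x₁y_n + y₁x_n) repeatedly.
  From (x_1, y_1) = (4, 1): x_2 = 4·4 + 15·1·1 = 31; y_2 = 4·1 + 1·4 = 8.
  From (x_2, y_2) = (31, 8): x_3 = 4·31 + 15·1·8 = 244; y_3 = 4·8 + 1·31 = 63.
  From (x_3, y_3) = (244, 63): x_4 = 4·244 + 15·1·63 = 1921; y_4 = 4·63 + 1·244 = 496.
Step 3: Verify x_4² - 15·y_4² = 3690241 - 3690240 = 1 (should be 1). ✓

(x_1, y_1) = (4, 1); (x_4, y_4) = (1921, 496).
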